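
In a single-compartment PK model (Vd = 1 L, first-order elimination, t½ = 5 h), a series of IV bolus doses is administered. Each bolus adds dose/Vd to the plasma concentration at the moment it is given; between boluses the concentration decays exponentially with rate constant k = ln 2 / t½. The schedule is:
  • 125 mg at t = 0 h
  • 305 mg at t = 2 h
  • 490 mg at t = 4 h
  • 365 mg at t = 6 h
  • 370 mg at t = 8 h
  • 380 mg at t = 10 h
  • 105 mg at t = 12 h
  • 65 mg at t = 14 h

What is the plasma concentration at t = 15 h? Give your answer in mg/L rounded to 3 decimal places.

k = ln 2 / 5 = 0.13863 per h
Dose 1 (125 mg at t=0 h): 125·exp(−0.13863·15) = 15.625 mg/L
Dose 2 (305 mg at t=2 h): 305·exp(−0.13863·13) = 50.306 mg/L
Dose 3 (490 mg at t=4 h): 490·exp(−0.13863·11) = 106.642 mg/L
Dose 4 (365 mg at t=6 h): 365·exp(−0.13863·9) = 104.819 mg/L
Dose 5 (370 mg at t=8 h): 370·exp(−0.13863·7) = 140.204 mg/L
Dose 6 (380 mg at t=10 h): 380·exp(−0.13863·5) = 190.000 mg/L
Dose 7 (105 mg at t=12 h): 105·exp(−0.13863·3) = 69.274 mg/L
Dose 8 (65 mg at t=14 h): 65·exp(−0.13863·1) = 56.586 mg/L
C(15) = 15.625 + 50.306 + 106.642 + 104.819 + 140.204 + 190.000 + 69.274 + 56.586 = 733.456 mg/L

733.456 mg/L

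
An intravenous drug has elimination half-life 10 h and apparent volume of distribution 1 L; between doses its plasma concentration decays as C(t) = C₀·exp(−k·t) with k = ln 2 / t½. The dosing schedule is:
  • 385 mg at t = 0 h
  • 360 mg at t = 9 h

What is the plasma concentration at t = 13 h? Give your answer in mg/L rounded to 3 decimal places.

k = ln 2 / 10 = 0.06931 per h
Dose 1 (385 mg at t=0 h): 385·exp(−0.06931·13) = 156.359 mg/L
Dose 2 (360 mg at t=9 h): 360·exp(−0.06931·4) = 272.829 mg/L
C(13) = 156.359 + 272.829 = 429.188 mg/L

429.188 mg/L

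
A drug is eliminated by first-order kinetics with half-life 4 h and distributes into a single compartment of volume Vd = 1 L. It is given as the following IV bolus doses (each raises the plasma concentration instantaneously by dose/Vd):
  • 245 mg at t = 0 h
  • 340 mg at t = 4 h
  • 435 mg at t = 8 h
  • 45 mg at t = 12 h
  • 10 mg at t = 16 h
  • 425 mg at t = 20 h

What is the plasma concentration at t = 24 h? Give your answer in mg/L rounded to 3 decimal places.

k = ln 2 / 4 = 0.17329 per h
Dose 1 (245 mg at t=0 h): 245·exp(−0.17329·24) = 3.828 mg/L
Dose 2 (340 mg at t=4 h): 340·exp(−0.17329·20) = 10.625 mg/L
Dose 3 (435 mg at t=8 h): 435·exp(−0.17329·16) = 27.188 mg/L
Dose 4 (45 mg at t=12 h): 45·exp(−0.17329·12) = 5.625 mg/L
Dose 5 (10 mg at t=16 h): 10·exp(−0.17329·8) = 2.500 mg/L
Dose 6 (425 mg at t=20 h): 425·exp(−0.17329·4) = 212.500 mg/L
C(24) = 3.828 + 10.625 + 27.188 + 5.625 + 2.500 + 212.500 = 262.266 mg/L

262.266 mg/L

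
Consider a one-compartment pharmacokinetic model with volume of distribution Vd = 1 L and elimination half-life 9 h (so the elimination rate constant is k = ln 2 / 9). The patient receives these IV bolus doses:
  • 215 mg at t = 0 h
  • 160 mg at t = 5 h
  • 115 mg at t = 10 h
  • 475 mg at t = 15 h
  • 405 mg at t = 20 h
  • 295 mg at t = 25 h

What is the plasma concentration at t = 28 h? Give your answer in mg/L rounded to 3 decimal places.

k = ln 2 / 9 = 0.07702 per h
Dose 1 (215 mg at t=0 h): 215·exp(−0.07702·28) = 24.883 mg/L
Dose 2 (160 mg at t=5 h): 160·exp(−0.07702·23) = 27.216 mg/L
Dose 3 (115 mg at t=10 h): 115·exp(−0.07702·18) = 28.750 mg/L
Dose 4 (475 mg at t=15 h): 475·exp(−0.07702·13) = 174.531 mg/L
Dose 5 (405 mg at t=20 h): 405·exp(−0.07702·8) = 218.712 mg/L
Dose 6 (295 mg at t=25 h): 295·exp(−0.07702·3) = 234.142 mg/L
C(28) = 24.883 + 27.216 + 28.750 + 174.531 + 218.712 + 234.142 = 708.233 mg/L

708.233 mg/L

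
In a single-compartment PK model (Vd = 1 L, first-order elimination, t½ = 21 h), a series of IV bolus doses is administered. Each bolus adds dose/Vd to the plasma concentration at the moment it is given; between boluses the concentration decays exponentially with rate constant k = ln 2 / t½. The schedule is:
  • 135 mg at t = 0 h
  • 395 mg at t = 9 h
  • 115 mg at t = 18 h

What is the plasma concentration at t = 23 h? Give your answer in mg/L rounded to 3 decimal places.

409.527 mg/L

k = ln 2 / 21 = 0.03301 per h
Dose 1 (135 mg at t=0 h): 135·exp(−0.03301·23) = 63.188 mg/L
Dose 2 (395 mg at t=9 h): 395·exp(−0.03301·14) = 248.834 mg/L
Dose 3 (115 mg at t=18 h): 115·exp(−0.03301·5) = 97.504 mg/L
C(23) = 63.188 + 248.834 + 97.504 = 409.527 mg/L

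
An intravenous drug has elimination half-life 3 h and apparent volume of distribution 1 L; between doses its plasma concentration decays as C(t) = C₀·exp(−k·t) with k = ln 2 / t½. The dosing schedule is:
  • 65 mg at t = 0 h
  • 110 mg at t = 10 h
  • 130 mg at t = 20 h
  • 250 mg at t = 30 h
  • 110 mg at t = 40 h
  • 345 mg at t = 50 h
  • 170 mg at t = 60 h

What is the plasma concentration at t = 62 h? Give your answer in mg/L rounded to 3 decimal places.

k = ln 2 / 3 = 0.23105 per h
Dose 1 (65 mg at t=0 h): 65·exp(−0.23105·62) = 0.000 mg/L
Dose 2 (110 mg at t=10 h): 110·exp(−0.23105·52) = 0.001 mg/L
Dose 3 (130 mg at t=20 h): 130·exp(−0.23105·42) = 0.008 mg/L
Dose 4 (250 mg at t=30 h): 250·exp(−0.23105·32) = 0.154 mg/L
Dose 5 (110 mg at t=40 h): 110·exp(−0.23105·22) = 0.682 mg/L
Dose 6 (345 mg at t=50 h): 345·exp(−0.23105·12) = 21.562 mg/L
Dose 7 (170 mg at t=60 h): 170·exp(−0.23105·2) = 107.093 mg/L
C(62) = 0.000 + 0.001 + 0.008 + 0.154 + 0.682 + 21.562 + 107.093 = 129.500 mg/L

129.500 mg/L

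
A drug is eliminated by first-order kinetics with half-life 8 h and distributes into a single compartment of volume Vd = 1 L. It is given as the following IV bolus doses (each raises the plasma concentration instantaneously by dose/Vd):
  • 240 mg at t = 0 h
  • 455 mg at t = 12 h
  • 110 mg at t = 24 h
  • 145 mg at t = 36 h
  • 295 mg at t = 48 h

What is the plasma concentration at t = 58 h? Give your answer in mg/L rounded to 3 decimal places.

161.399 mg/L

k = ln 2 / 8 = 0.08664 per h
Dose 1 (240 mg at t=0 h): 240·exp(−0.08664·58) = 1.577 mg/L
Dose 2 (455 mg at t=12 h): 455·exp(−0.08664·46) = 8.455 mg/L
Dose 3 (110 mg at t=24 h): 110·exp(−0.08664·34) = 5.781 mg/L
Dose 4 (145 mg at t=36 h): 145·exp(−0.08664·22) = 21.554 mg/L
Dose 5 (295 mg at t=48 h): 295·exp(−0.08664·10) = 124.032 mg/L
C(58) = 1.577 + 8.455 + 5.781 + 21.554 + 124.032 = 161.399 mg/L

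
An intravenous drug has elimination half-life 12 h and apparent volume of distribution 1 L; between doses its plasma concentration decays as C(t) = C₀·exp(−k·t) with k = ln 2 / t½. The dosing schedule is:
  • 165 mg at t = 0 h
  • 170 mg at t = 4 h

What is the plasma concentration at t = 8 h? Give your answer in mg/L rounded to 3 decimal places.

k = ln 2 / 12 = 0.05776 per h
Dose 1 (165 mg at t=0 h): 165·exp(−0.05776·8) = 103.943 mg/L
Dose 2 (170 mg at t=4 h): 170·exp(−0.05776·4) = 134.929 mg/L
C(8) = 103.943 + 134.929 = 238.873 mg/L

238.873 mg/L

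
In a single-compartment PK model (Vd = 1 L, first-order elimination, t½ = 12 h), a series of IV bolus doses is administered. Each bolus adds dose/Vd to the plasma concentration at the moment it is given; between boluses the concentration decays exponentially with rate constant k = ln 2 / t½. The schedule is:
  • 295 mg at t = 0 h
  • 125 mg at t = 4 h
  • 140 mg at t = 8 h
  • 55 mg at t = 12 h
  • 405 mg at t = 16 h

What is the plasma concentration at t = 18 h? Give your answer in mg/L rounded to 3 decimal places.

k = ln 2 / 12 = 0.05776 per h
Dose 1 (295 mg at t=0 h): 295·exp(−0.05776·18) = 104.298 mg/L
Dose 2 (125 mg at t=4 h): 125·exp(−0.05776·14) = 55.681 mg/L
Dose 3 (140 mg at t=8 h): 140·exp(−0.05776·10) = 78.572 mg/L
Dose 4 (55 mg at t=12 h): 55·exp(−0.05776·6) = 38.891 mg/L
Dose 5 (405 mg at t=16 h): 405·exp(−0.05776·2) = 360.814 mg/L
C(18) = 104.298 + 55.681 + 78.572 + 38.891 + 360.814 = 638.257 mg/L

638.257 mg/L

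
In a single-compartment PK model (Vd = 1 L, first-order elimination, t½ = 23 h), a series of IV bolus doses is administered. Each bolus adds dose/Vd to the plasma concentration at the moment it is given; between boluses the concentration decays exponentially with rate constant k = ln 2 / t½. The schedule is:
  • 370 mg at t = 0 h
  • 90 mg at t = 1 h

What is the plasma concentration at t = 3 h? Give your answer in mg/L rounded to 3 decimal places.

k = ln 2 / 23 = 0.03014 per h
Dose 1 (370 mg at t=0 h): 370·exp(−0.03014·3) = 338.016 mg/L
Dose 2 (90 mg at t=1 h): 90·exp(−0.03014·2) = 84.736 mg/L
C(3) = 338.016 + 84.736 = 422.751 mg/L

422.751 mg/L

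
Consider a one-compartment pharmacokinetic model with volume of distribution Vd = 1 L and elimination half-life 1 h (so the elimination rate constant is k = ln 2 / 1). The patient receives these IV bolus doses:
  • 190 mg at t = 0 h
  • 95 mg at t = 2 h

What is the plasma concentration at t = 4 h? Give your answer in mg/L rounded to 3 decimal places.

35.625 mg/L

k = ln 2 / 1 = 0.69315 per h
Dose 1 (190 mg at t=0 h): 190·exp(−0.69315·4) = 11.875 mg/L
Dose 2 (95 mg at t=2 h): 95·exp(−0.69315·2) = 23.750 mg/L
C(4) = 11.875 + 23.750 = 35.625 mg/L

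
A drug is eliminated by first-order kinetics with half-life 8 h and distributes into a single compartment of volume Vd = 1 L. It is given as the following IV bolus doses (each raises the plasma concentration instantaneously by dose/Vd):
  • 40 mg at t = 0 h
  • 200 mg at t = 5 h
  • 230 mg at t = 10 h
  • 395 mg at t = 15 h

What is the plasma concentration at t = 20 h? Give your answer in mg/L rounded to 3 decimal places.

414.425 mg/L

k = ln 2 / 8 = 0.08664 per h
Dose 1 (40 mg at t=0 h): 40·exp(−0.08664·20) = 7.071 mg/L
Dose 2 (200 mg at t=5 h): 200·exp(−0.08664·15) = 54.525 mg/L
Dose 3 (230 mg at t=10 h): 230·exp(−0.08664·10) = 96.703 mg/L
Dose 4 (395 mg at t=15 h): 395·exp(−0.08664·5) = 256.126 mg/L
C(20) = 7.071 + 54.525 + 96.703 + 256.126 = 414.425 mg/L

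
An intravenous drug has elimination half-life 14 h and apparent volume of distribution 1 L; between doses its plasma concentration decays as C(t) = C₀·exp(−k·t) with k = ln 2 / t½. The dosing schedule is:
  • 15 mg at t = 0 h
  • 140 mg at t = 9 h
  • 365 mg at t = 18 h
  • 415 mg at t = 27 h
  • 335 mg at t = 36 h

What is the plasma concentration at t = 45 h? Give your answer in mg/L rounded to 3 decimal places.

505.819 mg/L

k = ln 2 / 14 = 0.04951 per h
Dose 1 (15 mg at t=0 h): 15·exp(−0.04951·45) = 1.616 mg/L
Dose 2 (140 mg at t=9 h): 140·exp(−0.04951·36) = 23.553 mg/L
Dose 3 (365 mg at t=18 h): 365·exp(−0.04951·27) = 95.882 mg/L
Dose 4 (415 mg at t=27 h): 415·exp(−0.04951·18) = 170.220 mg/L
Dose 5 (335 mg at t=36 h): 335·exp(−0.04951·9) = 214.549 mg/L
C(45) = 1.616 + 23.553 + 95.882 + 170.220 + 214.549 = 505.819 mg/L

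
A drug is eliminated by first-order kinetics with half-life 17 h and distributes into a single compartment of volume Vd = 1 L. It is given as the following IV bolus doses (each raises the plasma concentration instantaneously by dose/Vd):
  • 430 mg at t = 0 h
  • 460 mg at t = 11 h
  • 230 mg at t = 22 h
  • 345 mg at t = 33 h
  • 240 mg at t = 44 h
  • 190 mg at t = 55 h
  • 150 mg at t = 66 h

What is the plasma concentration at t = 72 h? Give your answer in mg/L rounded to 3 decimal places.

k = ln 2 / 17 = 0.04077 per h
Dose 1 (430 mg at t=0 h): 430·exp(−0.04077·72) = 22.831 mg/L
Dose 2 (460 mg at t=11 h): 460·exp(−0.04077·61) = 38.246 mg/L
Dose 3 (230 mg at t=22 h): 230·exp(−0.04077·50) = 29.946 mg/L
Dose 4 (345 mg at t=33 h): 345·exp(−0.04077·39) = 70.343 mg/L
Dose 5 (240 mg at t=44 h): 240·exp(−0.04077·28) = 76.630 mg/L
Dose 6 (190 mg at t=55 h): 190·exp(−0.04077·17) = 95.000 mg/L
Dose 7 (150 mg at t=66 h): 150·exp(−0.04077·6) = 117.448 mg/L
C(72) = 22.831 + 38.246 + 29.946 + 70.343 + 76.630 + 95.000 + 117.448 = 450.444 mg/L

450.444 mg/L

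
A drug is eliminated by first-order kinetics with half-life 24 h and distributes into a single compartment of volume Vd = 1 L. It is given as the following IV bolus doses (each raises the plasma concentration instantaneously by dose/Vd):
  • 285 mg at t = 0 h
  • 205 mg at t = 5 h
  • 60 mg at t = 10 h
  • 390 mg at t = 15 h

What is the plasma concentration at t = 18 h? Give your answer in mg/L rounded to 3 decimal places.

715.546 mg/L

k = ln 2 / 24 = 0.02888 per h
Dose 1 (285 mg at t=0 h): 285·exp(−0.02888·18) = 169.462 mg/L
Dose 2 (205 mg at t=5 h): 205·exp(−0.02888·13) = 140.830 mg/L
Dose 3 (60 mg at t=10 h): 60·exp(−0.02888·8) = 47.622 mg/L
Dose 4 (390 mg at t=15 h): 390·exp(−0.02888·3) = 357.632 mg/L
C(18) = 169.462 + 140.830 + 47.622 + 357.632 = 715.546 mg/L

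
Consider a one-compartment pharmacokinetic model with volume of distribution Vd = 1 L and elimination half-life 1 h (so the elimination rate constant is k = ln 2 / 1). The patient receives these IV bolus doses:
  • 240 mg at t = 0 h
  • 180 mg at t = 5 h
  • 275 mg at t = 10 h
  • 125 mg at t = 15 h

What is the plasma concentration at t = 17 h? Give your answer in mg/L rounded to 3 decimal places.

33.444 mg/L

k = ln 2 / 1 = 0.69315 per h
Dose 1 (240 mg at t=0 h): 240·exp(−0.69315·17) = 0.002 mg/L
Dose 2 (180 mg at t=5 h): 180·exp(−0.69315·12) = 0.044 mg/L
Dose 3 (275 mg at t=10 h): 275·exp(−0.69315·7) = 2.148 mg/L
Dose 4 (125 mg at t=15 h): 125·exp(−0.69315·2) = 31.250 mg/L
C(17) = 0.002 + 0.044 + 2.148 + 31.250 = 33.444 mg/L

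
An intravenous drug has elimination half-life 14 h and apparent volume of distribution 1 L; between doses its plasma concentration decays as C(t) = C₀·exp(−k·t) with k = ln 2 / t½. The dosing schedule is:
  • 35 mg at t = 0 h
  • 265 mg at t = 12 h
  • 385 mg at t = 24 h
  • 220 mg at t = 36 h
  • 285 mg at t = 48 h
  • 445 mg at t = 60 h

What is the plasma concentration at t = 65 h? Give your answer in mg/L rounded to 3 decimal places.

593.773 mg/L

k = ln 2 / 14 = 0.04951 per h
Dose 1 (35 mg at t=0 h): 35·exp(−0.04951·65) = 1.401 mg/L
Dose 2 (265 mg at t=12 h): 265·exp(−0.04951·53) = 19.215 mg/L
Dose 3 (385 mg at t=24 h): 385·exp(−0.04951·41) = 50.568 mg/L
Dose 4 (220 mg at t=36 h): 220·exp(−0.04951·29) = 52.343 mg/L
Dose 5 (285 mg at t=48 h): 285·exp(−0.04951·17) = 122.831 mg/L
Dose 6 (445 mg at t=60 h): 445·exp(−0.04951·5) = 347.416 mg/L
C(65) = 1.401 + 19.215 + 50.568 + 52.343 + 122.831 + 347.416 = 593.773 mg/L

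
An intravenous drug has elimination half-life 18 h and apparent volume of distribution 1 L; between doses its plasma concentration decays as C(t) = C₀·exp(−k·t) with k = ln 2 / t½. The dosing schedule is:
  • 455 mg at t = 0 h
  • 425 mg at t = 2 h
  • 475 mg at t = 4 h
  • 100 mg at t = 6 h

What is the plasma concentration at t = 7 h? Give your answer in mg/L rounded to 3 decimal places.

k = ln 2 / 18 = 0.03851 per h
Dose 1 (455 mg at t=0 h): 455·exp(−0.03851·7) = 347.491 mg/L
Dose 2 (425 mg at t=2 h): 425·exp(−0.03851·5) = 350.566 mg/L
Dose 3 (475 mg at t=4 h): 475·exp(−0.03851·3) = 423.177 mg/L
Dose 4 (100 mg at t=6 h): 100·exp(−0.03851·1) = 96.222 mg/L
C(7) = 347.491 + 350.566 + 423.177 + 96.222 = 1217.457 mg/L

1217.457 mg/L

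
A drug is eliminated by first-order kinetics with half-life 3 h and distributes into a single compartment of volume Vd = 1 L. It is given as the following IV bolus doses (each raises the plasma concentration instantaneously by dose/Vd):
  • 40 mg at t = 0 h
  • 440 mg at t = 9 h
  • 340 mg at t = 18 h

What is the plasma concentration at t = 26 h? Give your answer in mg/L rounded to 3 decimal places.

62.307 mg/L

k = ln 2 / 3 = 0.23105 per h
Dose 1 (40 mg at t=0 h): 40·exp(−0.23105·26) = 0.098 mg/L
Dose 2 (440 mg at t=9 h): 440·exp(−0.23105·17) = 8.662 mg/L
Dose 3 (340 mg at t=18 h): 340·exp(−0.23105·8) = 53.547 mg/L
C(26) = 0.098 + 8.662 + 53.547 = 62.307 mg/L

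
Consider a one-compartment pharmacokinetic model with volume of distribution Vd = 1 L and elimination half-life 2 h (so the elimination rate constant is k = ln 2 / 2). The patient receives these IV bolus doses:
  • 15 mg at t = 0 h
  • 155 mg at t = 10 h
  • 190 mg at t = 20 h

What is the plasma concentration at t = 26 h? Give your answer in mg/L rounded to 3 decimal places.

k = ln 2 / 2 = 0.34657 per h
Dose 1 (15 mg at t=0 h): 15·exp(−0.34657·26) = 0.002 mg/L
Dose 2 (155 mg at t=10 h): 155·exp(−0.34657·16) = 0.605 mg/L
Dose 3 (190 mg at t=20 h): 190·exp(−0.34657·6) = 23.750 mg/L
C(26) = 0.002 + 0.605 + 23.750 = 24.357 mg/L

24.357 mg/L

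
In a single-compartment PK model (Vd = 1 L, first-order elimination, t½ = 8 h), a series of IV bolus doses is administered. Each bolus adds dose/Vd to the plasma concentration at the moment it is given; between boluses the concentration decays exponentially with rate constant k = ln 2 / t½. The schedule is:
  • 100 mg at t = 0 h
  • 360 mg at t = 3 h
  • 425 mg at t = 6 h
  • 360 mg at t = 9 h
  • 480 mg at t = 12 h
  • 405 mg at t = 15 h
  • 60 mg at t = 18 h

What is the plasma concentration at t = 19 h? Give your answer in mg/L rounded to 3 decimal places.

k = ln 2 / 8 = 0.08664 per h
Dose 1 (100 mg at t=0 h): 100·exp(−0.08664·19) = 19.278 mg/L
Dose 2 (360 mg at t=3 h): 360·exp(−0.08664·16) = 90.000 mg/L
Dose 3 (425 mg at t=6 h): 425·exp(−0.08664·13) = 137.789 mg/L
Dose 4 (360 mg at t=9 h): 360·exp(−0.08664·10) = 151.361 mg/L
Dose 5 (480 mg at t=12 h): 480·exp(−0.08664·7) = 261.722 mg/L
Dose 6 (405 mg at t=15 h): 405·exp(−0.08664·4) = 286.378 mg/L
Dose 7 (60 mg at t=18 h): 60·exp(−0.08664·1) = 55.020 mg/L
C(19) = 19.278 + 90.000 + 137.789 + 151.361 + 261.722 + 286.378 + 55.020 = 1001.549 mg/L

1001.549 mg/L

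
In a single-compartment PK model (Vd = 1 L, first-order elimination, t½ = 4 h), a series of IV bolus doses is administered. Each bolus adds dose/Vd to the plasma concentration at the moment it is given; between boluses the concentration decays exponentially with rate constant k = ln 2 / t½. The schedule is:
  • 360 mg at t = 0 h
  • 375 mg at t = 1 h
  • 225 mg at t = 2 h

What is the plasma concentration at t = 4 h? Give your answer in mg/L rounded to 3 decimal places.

562.075 mg/L

k = ln 2 / 4 = 0.17329 per h
Dose 1 (360 mg at t=0 h): 360·exp(−0.17329·4) = 180.000 mg/L
Dose 2 (375 mg at t=1 h): 375·exp(−0.17329·3) = 222.976 mg/L
Dose 3 (225 mg at t=2 h): 225·exp(−0.17329·2) = 159.099 mg/L
C(4) = 180.000 + 222.976 + 159.099 = 562.075 mg/L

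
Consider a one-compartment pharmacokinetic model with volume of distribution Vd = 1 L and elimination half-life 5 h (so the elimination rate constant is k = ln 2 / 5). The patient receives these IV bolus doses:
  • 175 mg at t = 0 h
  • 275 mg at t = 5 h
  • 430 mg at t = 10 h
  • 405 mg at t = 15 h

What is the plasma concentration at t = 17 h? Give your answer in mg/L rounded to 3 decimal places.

538.553 mg/L

k = ln 2 / 5 = 0.13863 per h
Dose 1 (175 mg at t=0 h): 175·exp(−0.13863·17) = 16.578 mg/L
Dose 2 (275 mg at t=5 h): 275·exp(−0.13863·12) = 52.103 mg/L
Dose 3 (430 mg at t=10 h): 430·exp(−0.13863·7) = 162.940 mg/L
Dose 4 (405 mg at t=15 h): 405·exp(−0.13863·2) = 306.933 mg/L
C(17) = 16.578 + 52.103 + 162.940 + 306.933 = 538.553 mg/L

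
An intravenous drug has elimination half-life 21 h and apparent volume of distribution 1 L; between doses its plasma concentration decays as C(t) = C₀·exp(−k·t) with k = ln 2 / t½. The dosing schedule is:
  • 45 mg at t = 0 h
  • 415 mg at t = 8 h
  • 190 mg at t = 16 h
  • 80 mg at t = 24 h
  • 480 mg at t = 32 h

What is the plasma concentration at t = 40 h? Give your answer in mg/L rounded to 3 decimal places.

658.169 mg/L

k = ln 2 / 21 = 0.03301 per h
Dose 1 (45 mg at t=0 h): 45·exp(−0.03301·40) = 12.018 mg/L
Dose 2 (415 mg at t=8 h): 415·exp(−0.03301·32) = 144.323 mg/L
Dose 3 (190 mg at t=16 h): 190·exp(−0.03301·24) = 86.044 mg/L
Dose 4 (80 mg at t=24 h): 80·exp(−0.03301·16) = 47.177 mg/L
Dose 5 (480 mg at t=32 h): 480·exp(−0.03301·8) = 368.607 mg/L
C(40) = 12.018 + 144.323 + 86.044 + 47.177 + 368.607 = 658.169 mg/L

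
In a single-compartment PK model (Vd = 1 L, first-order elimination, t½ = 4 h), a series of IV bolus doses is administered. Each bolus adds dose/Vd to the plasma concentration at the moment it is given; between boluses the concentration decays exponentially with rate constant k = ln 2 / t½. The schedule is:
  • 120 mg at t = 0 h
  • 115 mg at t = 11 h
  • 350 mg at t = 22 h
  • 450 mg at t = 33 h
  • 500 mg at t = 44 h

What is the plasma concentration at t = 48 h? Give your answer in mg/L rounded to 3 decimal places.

287.532 mg/L

k = ln 2 / 4 = 0.17329 per h
Dose 1 (120 mg at t=0 h): 120·exp(−0.17329·48) = 0.029 mg/L
Dose 2 (115 mg at t=11 h): 115·exp(−0.17329·37) = 0.189 mg/L
Dose 3 (350 mg at t=22 h): 350·exp(−0.17329·26) = 3.867 mg/L
Dose 4 (450 mg at t=33 h): 450·exp(−0.17329·15) = 33.446 mg/L
Dose 5 (500 mg at t=44 h): 500·exp(−0.17329·4) = 250.000 mg/L
C(48) = 0.029 + 0.189 + 3.867 + 33.446 + 250.000 = 287.532 mg/L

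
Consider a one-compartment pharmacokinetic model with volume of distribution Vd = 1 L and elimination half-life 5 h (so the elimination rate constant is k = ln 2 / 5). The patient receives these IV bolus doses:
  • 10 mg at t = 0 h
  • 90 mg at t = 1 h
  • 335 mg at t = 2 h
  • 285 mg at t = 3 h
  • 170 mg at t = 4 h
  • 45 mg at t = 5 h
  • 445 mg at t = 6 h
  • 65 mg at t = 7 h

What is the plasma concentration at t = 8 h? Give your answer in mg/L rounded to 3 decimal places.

k = ln 2 / 5 = 0.13863 per h
Dose 1 (10 mg at t=0 h): 10·exp(−0.13863·8) = 3.299 mg/L
Dose 2 (90 mg at t=1 h): 90·exp(−0.13863·7) = 34.104 mg/L
Dose 3 (335 mg at t=2 h): 335·exp(−0.13863·6) = 145.817 mg/L
Dose 4 (285 mg at t=3 h): 285·exp(−0.13863·5) = 142.500 mg/L
Dose 5 (170 mg at t=4 h): 170·exp(−0.13863·4) = 97.639 mg/L
Dose 6 (45 mg at t=5 h): 45·exp(−0.13863·3) = 29.689 mg/L
Dose 7 (445 mg at t=6 h): 445·exp(−0.13863·2) = 337.247 mg/L
Dose 8 (65 mg at t=7 h): 65·exp(−0.13863·1) = 56.586 mg/L
C(8) = 3.299 + 34.104 + 145.817 + 142.500 + 97.639 + 29.689 + 337.247 + 56.586 = 846.881 mg/L

846.881 mg/L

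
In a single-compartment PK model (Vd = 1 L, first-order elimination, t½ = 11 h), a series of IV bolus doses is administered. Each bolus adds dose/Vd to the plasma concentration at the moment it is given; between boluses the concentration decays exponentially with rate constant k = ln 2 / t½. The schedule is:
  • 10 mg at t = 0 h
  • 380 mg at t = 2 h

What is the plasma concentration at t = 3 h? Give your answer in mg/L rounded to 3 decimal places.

365.071 mg/L

k = ln 2 / 11 = 0.06301 per h
Dose 1 (10 mg at t=0 h): 10·exp(−0.06301·3) = 8.278 mg/L
Dose 2 (380 mg at t=2 h): 380·exp(−0.06301·1) = 356.794 mg/L
C(3) = 8.278 + 356.794 = 365.071 mg/L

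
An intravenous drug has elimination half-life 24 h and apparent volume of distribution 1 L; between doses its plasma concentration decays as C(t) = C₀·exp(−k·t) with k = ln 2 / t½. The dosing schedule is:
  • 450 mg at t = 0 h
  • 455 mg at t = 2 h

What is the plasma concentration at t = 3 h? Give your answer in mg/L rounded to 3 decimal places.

k = ln 2 / 24 = 0.02888 per h
Dose 1 (450 mg at t=0 h): 450·exp(−0.02888·3) = 412.652 mg/L
Dose 2 (455 mg at t=2 h): 455·exp(−0.02888·1) = 442.047 mg/L
C(3) = 412.652 + 442.047 = 854.699 mg/L

854.699 mg/L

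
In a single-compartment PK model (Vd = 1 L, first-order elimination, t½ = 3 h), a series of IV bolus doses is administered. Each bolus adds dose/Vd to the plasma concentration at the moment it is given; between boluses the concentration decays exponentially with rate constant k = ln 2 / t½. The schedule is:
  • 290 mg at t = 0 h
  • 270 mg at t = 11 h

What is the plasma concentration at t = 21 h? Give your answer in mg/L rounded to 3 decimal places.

k = ln 2 / 3 = 0.23105 per h
Dose 1 (290 mg at t=0 h): 290·exp(−0.23105·21) = 2.266 mg/L
Dose 2 (270 mg at t=11 h): 270·exp(−0.23105·10) = 26.787 mg/L
C(21) = 2.266 + 26.787 = 29.053 mg/L

29.053 mg/L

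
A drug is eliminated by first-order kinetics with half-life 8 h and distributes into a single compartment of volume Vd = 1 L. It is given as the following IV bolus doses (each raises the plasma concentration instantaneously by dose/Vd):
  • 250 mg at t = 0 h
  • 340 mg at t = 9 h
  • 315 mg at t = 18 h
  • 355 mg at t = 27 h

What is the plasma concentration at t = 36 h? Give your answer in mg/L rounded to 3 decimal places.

272.809 mg/L

k = ln 2 / 8 = 0.08664 per h
Dose 1 (250 mg at t=0 h): 250·exp(−0.08664·36) = 11.049 mg/L
Dose 2 (340 mg at t=9 h): 340·exp(−0.08664·27) = 32.772 mg/L
Dose 3 (315 mg at t=18 h): 315·exp(−0.08664·18) = 66.221 mg/L
Dose 4 (355 mg at t=27 h): 355·exp(−0.08664·9) = 162.768 mg/L
C(36) = 11.049 + 32.772 + 66.221 + 162.768 = 272.809 mg/L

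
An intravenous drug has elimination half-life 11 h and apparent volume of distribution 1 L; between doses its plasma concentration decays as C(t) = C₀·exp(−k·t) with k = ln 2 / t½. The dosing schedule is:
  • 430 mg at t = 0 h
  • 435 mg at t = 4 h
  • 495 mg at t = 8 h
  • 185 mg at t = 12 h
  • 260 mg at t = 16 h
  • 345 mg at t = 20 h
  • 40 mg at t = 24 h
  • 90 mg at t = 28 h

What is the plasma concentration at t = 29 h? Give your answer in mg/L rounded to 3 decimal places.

778.323 mg/L

k = ln 2 / 11 = 0.06301 per h
Dose 1 (430 mg at t=0 h): 430·exp(−0.06301·29) = 69.158 mg/L
Dose 2 (435 mg at t=4 h): 435·exp(−0.06301·25) = 90.018 mg/L
Dose 3 (495 mg at t=8 h): 495·exp(−0.06301·21) = 131.799 mg/L
Dose 4 (185 mg at t=12 h): 185·exp(−0.06301·17) = 63.379 mg/L
Dose 5 (260 mg at t=16 h): 260·exp(−0.06301·13) = 114.607 mg/L
Dose 6 (345 mg at t=20 h): 345·exp(−0.06301·9) = 195.669 mg/L
Dose 7 (40 mg at t=24 h): 40·exp(−0.06301·5) = 29.190 mg/L
Dose 8 (90 mg at t=28 h): 90·exp(−0.06301·1) = 84.504 mg/L
C(29) = 69.158 + 90.018 + 131.799 + 63.379 + 114.607 + 195.669 + 29.190 + 84.504 = 778.323 mg/L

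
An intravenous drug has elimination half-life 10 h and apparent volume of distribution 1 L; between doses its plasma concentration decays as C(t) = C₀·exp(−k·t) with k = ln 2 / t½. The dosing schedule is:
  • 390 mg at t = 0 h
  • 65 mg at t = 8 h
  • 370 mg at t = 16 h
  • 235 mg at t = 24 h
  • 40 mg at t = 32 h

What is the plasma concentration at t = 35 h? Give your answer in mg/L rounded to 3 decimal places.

285.735 mg/L

k = ln 2 / 10 = 0.06931 per h
Dose 1 (390 mg at t=0 h): 390·exp(−0.06931·35) = 34.471 mg/L
Dose 2 (65 mg at t=8 h): 65·exp(−0.06931·27) = 10.003 mg/L
Dose 3 (370 mg at t=16 h): 370·exp(−0.06931·19) = 99.139 mg/L
Dose 4 (235 mg at t=24 h): 235·exp(−0.06931·11) = 109.631 mg/L
Dose 5 (40 mg at t=32 h): 40·exp(−0.06931·3) = 32.490 mg/L
C(35) = 34.471 + 10.003 + 99.139 + 109.631 + 32.490 = 285.735 mg/L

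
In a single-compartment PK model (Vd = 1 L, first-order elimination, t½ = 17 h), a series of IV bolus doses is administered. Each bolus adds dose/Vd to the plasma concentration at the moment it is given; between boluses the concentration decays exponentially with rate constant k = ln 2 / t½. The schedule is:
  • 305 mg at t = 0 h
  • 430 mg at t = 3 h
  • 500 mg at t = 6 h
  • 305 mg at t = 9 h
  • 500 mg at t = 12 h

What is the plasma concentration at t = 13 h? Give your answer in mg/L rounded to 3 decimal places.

k = ln 2 / 17 = 0.04077 per h
Dose 1 (305 mg at t=0 h): 305·exp(−0.04077·13) = 179.515 mg/L
Dose 2 (430 mg at t=3 h): 430·exp(−0.04077·10) = 286.017 mg/L
Dose 3 (500 mg at t=6 h): 500·exp(−0.04077·7) = 375.852 mg/L
Dose 4 (305 mg at t=9 h): 305·exp(−0.04077·4) = 259.101 mg/L
Dose 5 (500 mg at t=12 h): 500·exp(−0.04077·1) = 480.023 mg/L
C(13) = 179.515 + 286.017 + 375.852 + 259.101 + 480.023 = 1580.508 mg/L

1580.508 mg/L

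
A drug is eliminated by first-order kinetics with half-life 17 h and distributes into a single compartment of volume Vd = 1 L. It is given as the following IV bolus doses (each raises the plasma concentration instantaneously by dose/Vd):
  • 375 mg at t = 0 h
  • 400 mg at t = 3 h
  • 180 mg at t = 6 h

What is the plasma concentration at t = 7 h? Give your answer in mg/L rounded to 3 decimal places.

k = ln 2 / 17 = 0.04077 per h
Dose 1 (375 mg at t=0 h): 375·exp(−0.04077·7) = 281.889 mg/L
Dose 2 (400 mg at t=3 h): 400·exp(−0.04077·4) = 339.805 mg/L
Dose 3 (180 mg at t=6 h): 180·exp(−0.04077·1) = 172.808 mg/L
C(7) = 281.889 + 339.805 + 172.808 = 794.502 mg/L

794.502 mg/L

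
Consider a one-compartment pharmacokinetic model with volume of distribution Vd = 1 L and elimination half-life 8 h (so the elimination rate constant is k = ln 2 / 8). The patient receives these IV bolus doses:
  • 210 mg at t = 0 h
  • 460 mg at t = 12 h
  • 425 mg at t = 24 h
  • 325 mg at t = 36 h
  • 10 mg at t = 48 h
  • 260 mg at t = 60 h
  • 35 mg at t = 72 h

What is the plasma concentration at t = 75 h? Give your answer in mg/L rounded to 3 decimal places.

117.307 mg/L

k = ln 2 / 8 = 0.08664 per h
Dose 1 (210 mg at t=0 h): 210·exp(−0.08664·75) = 0.316 mg/L
Dose 2 (460 mg at t=12 h): 460·exp(−0.08664·63) = 1.960 mg/L
Dose 3 (425 mg at t=24 h): 425·exp(−0.08664·51) = 5.121 mg/L
Dose 4 (325 mg at t=36 h): 325·exp(−0.08664·39) = 11.075 mg/L
Dose 5 (10 mg at t=48 h): 10·exp(−0.08664·27) = 0.964 mg/L
Dose 6 (260 mg at t=60 h): 260·exp(−0.08664·15) = 70.883 mg/L
Dose 7 (35 mg at t=72 h): 35·exp(−0.08664·3) = 26.989 mg/L
C(75) = 0.316 + 1.960 + 5.121 + 11.075 + 0.964 + 70.883 + 26.989 = 117.307 mg/L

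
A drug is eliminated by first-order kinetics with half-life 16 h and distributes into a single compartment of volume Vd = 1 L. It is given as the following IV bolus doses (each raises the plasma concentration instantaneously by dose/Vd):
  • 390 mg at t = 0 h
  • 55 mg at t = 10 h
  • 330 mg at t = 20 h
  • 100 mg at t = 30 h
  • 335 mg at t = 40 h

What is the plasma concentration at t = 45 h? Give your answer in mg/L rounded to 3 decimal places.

k = ln 2 / 16 = 0.04332 per h
Dose 1 (390 mg at t=0 h): 390·exp(−0.04332·45) = 55.516 mg/L
Dose 2 (55 mg at t=10 h): 55·exp(−0.04332·35) = 12.074 mg/L
Dose 3 (330 mg at t=20 h): 330·exp(−0.04332·25) = 111.726 mg/L
Dose 4 (100 mg at t=30 h): 100·exp(−0.04332·15) = 52.214 mg/L
Dose 5 (335 mg at t=40 h): 335·exp(−0.04332·5) = 269.757 mg/L
C(45) = 55.516 + 12.074 + 111.726 + 52.214 + 269.757 = 501.287 mg/L

501.287 mg/L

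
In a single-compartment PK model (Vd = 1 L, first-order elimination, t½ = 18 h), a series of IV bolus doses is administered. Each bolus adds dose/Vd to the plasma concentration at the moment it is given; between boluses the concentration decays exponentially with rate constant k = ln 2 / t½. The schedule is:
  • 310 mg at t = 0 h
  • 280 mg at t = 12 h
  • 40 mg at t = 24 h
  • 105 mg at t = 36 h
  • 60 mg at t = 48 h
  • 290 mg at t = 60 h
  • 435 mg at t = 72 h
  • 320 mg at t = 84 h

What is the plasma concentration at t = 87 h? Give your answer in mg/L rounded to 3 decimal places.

689.849 mg/L

k = ln 2 / 18 = 0.03851 per h
Dose 1 (310 mg at t=0 h): 310·exp(−0.03851·87) = 10.874 mg/L
Dose 2 (280 mg at t=12 h): 280·exp(−0.03851·75) = 15.591 mg/L
Dose 3 (40 mg at t=24 h): 40·exp(−0.03851·63) = 3.536 mg/L
Dose 4 (105 mg at t=36 h): 105·exp(−0.03851·51) = 14.732 mg/L
Dose 5 (60 mg at t=48 h): 60·exp(−0.03851·39) = 13.363 mg/L
Dose 6 (290 mg at t=60 h): 290·exp(−0.03851·27) = 102.530 mg/L
Dose 7 (435 mg at t=72 h): 435·exp(−0.03851·15) = 244.135 mg/L
Dose 8 (320 mg at t=84 h): 320·exp(−0.03851·3) = 285.088 mg/L
C(87) = 10.874 + 15.591 + 3.536 + 14.732 + 13.363 + 102.530 + 244.135 + 285.088 = 689.849 mg/L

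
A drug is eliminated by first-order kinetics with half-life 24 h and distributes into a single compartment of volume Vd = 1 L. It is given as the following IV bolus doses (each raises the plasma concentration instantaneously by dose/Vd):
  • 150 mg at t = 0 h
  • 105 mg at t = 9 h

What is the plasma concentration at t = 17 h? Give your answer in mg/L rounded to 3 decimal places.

175.143 mg/L

k = ln 2 / 24 = 0.02888 per h
Dose 1 (150 mg at t=0 h): 150·exp(−0.02888·17) = 91.804 mg/L
Dose 2 (105 mg at t=9 h): 105·exp(−0.02888·8) = 83.339 mg/L
C(17) = 91.804 + 83.339 = 175.143 mg/L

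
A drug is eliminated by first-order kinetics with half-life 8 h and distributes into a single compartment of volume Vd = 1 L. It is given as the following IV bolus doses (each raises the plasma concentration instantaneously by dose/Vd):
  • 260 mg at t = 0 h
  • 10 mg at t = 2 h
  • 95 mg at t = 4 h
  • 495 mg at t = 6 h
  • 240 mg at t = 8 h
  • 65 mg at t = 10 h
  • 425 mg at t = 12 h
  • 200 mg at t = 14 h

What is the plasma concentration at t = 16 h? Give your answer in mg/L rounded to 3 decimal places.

k = ln 2 / 8 = 0.08664 per h
Dose 1 (260 mg at t=0 h): 260·exp(−0.08664·16) = 65.000 mg/L
Dose 2 (10 mg at t=2 h): 10·exp(−0.08664·14) = 2.973 mg/L
Dose 3 (95 mg at t=4 h): 95·exp(−0.08664·12) = 33.588 mg/L
Dose 4 (495 mg at t=6 h): 495·exp(−0.08664·10) = 208.122 mg/L
Dose 5 (240 mg at t=8 h): 240·exp(−0.08664·8) = 120.000 mg/L
Dose 6 (65 mg at t=10 h): 65·exp(−0.08664·6) = 38.649 mg/L
Dose 7 (425 mg at t=12 h): 425·exp(−0.08664·4) = 300.520 mg/L
Dose 8 (200 mg at t=14 h): 200·exp(−0.08664·2) = 168.179 mg/L
C(16) = 65.000 + 2.973 + 33.588 + 208.122 + 120.000 + 38.649 + 300.520 + 168.179 = 937.031 mg/L

937.031 mg/L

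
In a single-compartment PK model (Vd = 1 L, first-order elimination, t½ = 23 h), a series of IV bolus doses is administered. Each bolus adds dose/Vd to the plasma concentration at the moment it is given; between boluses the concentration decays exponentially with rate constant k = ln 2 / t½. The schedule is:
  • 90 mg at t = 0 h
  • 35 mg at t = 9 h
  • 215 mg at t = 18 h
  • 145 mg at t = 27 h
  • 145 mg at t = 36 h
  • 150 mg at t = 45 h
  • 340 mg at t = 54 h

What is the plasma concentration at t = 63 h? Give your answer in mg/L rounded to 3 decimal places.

k = ln 2 / 23 = 0.03014 per h
Dose 1 (90 mg at t=0 h): 90·exp(−0.03014·63) = 13.480 mg/L
Dose 2 (35 mg at t=9 h): 35·exp(−0.03014·54) = 6.875 mg/L
Dose 3 (215 mg at t=18 h): 215·exp(−0.03014·45) = 55.395 mg/L
Dose 4 (145 mg at t=27 h): 145·exp(−0.03014·36) = 48.999 mg/L
Dose 5 (145 mg at t=36 h): 145·exp(−0.03014·27) = 64.267 mg/L
Dose 6 (150 mg at t=45 h): 150·exp(−0.03014·18) = 87.197 mg/L
Dose 7 (340 mg at t=54 h): 340·exp(−0.03014·9) = 259.230 mg/L
C(63) = 13.480 + 6.875 + 55.395 + 48.999 + 64.267 + 87.197 + 259.230 = 535.442 mg/L

535.442 mg/L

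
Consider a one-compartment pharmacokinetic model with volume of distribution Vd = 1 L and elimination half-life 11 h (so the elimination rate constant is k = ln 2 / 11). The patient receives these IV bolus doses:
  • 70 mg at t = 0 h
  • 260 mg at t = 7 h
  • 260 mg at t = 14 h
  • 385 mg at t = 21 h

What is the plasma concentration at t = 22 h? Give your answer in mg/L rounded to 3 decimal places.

k = ln 2 / 11 = 0.06301 per h
Dose 1 (70 mg at t=0 h): 70·exp(−0.06301·22) = 17.500 mg/L
Dose 2 (260 mg at t=7 h): 260·exp(−0.06301·15) = 101.036 mg/L
Dose 3 (260 mg at t=14 h): 260·exp(−0.06301·8) = 157.052 mg/L
Dose 4 (385 mg at t=21 h): 385·exp(−0.06301·1) = 361.488 mg/L
C(22) = 17.500 + 101.036 + 157.052 + 361.488 = 637.076 mg/L

637.076 mg/L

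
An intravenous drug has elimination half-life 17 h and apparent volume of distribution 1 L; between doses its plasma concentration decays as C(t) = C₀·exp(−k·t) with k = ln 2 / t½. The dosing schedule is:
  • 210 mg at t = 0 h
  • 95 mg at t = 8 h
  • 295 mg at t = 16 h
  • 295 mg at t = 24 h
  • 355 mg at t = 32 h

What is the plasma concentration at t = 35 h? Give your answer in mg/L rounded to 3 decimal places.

720.455 mg/L

k = ln 2 / 17 = 0.04077 per h
Dose 1 (210 mg at t=0 h): 210·exp(−0.04077·35) = 50.402 mg/L
Dose 2 (95 mg at t=8 h): 95·exp(−0.04077·27) = 31.595 mg/L
Dose 3 (295 mg at t=16 h): 295·exp(−0.04077·19) = 135.949 mg/L
Dose 4 (295 mg at t=24 h): 295·exp(−0.04077·11) = 188.381 mg/L
Dose 5 (355 mg at t=32 h): 355·exp(−0.04077·3) = 314.127 mg/L
C(35) = 50.402 + 31.595 + 135.949 + 188.381 + 314.127 = 720.455 mg/L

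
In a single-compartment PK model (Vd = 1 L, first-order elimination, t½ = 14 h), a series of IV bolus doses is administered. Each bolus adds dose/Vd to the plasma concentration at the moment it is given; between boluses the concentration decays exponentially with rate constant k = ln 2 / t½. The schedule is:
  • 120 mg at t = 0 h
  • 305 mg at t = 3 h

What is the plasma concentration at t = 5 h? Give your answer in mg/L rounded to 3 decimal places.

k = ln 2 / 14 = 0.04951 per h
Dose 1 (120 mg at t=0 h): 120·exp(−0.04951·5) = 93.685 mg/L
Dose 2 (305 mg at t=3 h): 305·exp(−0.04951·2) = 276.246 mg/L
C(5) = 93.685 + 276.246 = 369.931 mg/L

369.931 mg/L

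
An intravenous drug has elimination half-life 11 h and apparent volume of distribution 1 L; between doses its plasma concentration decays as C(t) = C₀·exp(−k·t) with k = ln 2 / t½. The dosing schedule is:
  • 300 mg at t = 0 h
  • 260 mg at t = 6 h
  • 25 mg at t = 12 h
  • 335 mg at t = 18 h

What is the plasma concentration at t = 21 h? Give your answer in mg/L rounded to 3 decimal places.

k = ln 2 / 11 = 0.06301 per h
Dose 1 (300 mg at t=0 h): 300·exp(−0.06301·21) = 79.878 mg/L
Dose 2 (260 mg at t=6 h): 260·exp(−0.06301·15) = 101.036 mg/L
Dose 3 (25 mg at t=12 h): 25·exp(−0.06301·9) = 14.179 mg/L
Dose 4 (335 mg at t=18 h): 335·exp(−0.06301·3) = 277.297 mg/L
C(21) = 79.878 + 101.036 + 14.179 + 277.297 = 472.391 mg/L

472.391 mg/L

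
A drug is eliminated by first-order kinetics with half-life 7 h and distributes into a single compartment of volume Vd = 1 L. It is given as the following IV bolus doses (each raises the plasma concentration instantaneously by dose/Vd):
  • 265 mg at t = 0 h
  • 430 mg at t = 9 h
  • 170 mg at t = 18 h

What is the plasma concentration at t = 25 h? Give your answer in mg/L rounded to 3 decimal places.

195.478 mg/L

k = ln 2 / 7 = 0.09902 per h
Dose 1 (265 mg at t=0 h): 265·exp(−0.09902·25) = 22.291 mg/L
Dose 2 (430 mg at t=9 h): 430·exp(−0.09902·16) = 88.186 mg/L
Dose 3 (170 mg at t=18 h): 170·exp(−0.09902·7) = 85.000 mg/L
C(25) = 22.291 + 88.186 + 85.000 = 195.478 mg/L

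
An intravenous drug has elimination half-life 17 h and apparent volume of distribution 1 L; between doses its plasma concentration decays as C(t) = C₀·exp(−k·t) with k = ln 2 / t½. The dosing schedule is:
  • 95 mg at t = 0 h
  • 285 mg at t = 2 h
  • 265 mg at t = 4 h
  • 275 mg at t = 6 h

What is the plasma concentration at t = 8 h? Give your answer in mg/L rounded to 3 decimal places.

770.295 mg/L

k = ln 2 / 17 = 0.04077 per h
Dose 1 (95 mg at t=0 h): 95·exp(−0.04077·8) = 68.559 mg/L
Dose 2 (285 mg at t=2 h): 285·exp(−0.04077·6) = 223.151 mg/L
Dose 3 (265 mg at t=4 h): 265·exp(−0.04077·4) = 225.121 mg/L
Dose 4 (275 mg at t=6 h): 275·exp(−0.04077·2) = 253.465 mg/L
C(8) = 68.559 + 223.151 + 225.121 + 253.465 = 770.295 mg/L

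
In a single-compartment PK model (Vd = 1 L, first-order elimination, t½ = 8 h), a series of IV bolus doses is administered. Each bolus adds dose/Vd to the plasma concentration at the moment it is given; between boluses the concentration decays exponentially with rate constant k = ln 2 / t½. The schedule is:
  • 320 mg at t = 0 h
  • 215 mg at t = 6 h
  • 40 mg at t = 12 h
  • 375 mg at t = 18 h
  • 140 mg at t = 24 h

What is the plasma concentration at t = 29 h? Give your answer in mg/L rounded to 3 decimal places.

299.775 mg/L

k = ln 2 / 8 = 0.08664 per h
Dose 1 (320 mg at t=0 h): 320·exp(−0.08664·29) = 25.937 mg/L
Dose 2 (215 mg at t=6 h): 215·exp(−0.08664·23) = 29.307 mg/L
Dose 3 (40 mg at t=12 h): 40·exp(−0.08664·17) = 9.170 mg/L
Dose 4 (375 mg at t=18 h): 375·exp(−0.08664·11) = 144.582 mg/L
Dose 5 (140 mg at t=24 h): 140·exp(−0.08664·5) = 90.779 mg/L
C(29) = 25.937 + 29.307 + 9.170 + 144.582 + 90.779 = 299.775 mg/L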